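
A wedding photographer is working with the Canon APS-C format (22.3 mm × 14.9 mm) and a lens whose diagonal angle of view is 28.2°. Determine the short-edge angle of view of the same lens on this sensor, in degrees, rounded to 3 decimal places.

Sensor diagonal = √(22.3² + 14.9²) = √719.3000 ≈ 26.8198 mm.
From the diagonal AOV: f = 26.8198 / (2·tan(14.1°)) = 26.8198 / 0.50237 ≈ 53.3870 mm.
Short-edge AOV = 2·arctan(14.9 / (2 × 53.3870)) = 2·arctan(0.13955) ≈ 15.8883°.

15.888°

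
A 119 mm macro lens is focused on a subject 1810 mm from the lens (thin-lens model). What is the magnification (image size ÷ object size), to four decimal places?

0.0704×

Thin lens: 1/f = 1/dₒ + 1/dᵢ → 1/dᵢ = 1/119 − 1/1810 = 0.0078509 mm⁻¹, so dᵢ ≈ 127.3743 mm.
Magnification m = dᵢ/dₒ = 127.3743/1810 ≈ 0.07037.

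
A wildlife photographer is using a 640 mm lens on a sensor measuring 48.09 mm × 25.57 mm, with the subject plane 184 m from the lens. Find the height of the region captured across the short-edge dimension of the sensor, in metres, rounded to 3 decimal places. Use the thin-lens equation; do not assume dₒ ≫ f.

7.326 m

dₒ: 184 m = 184000 mm.
Similar triangles through the lens centre give W/dₒ = h/dᵢ; with 1/f = 1/dₒ + 1/dᵢ this gives W = h·(dₒ − f)/f.
W = 25.57 mm × (184000 − 640) / 640 = 25.57 × 286.5000 ≈ 7325.805 mm = 7.3258 m.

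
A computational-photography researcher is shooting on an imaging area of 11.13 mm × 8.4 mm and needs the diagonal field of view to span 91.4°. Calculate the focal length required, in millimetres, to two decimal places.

Sensor diagonal = √(11.13² + 8.4²) = √194.4369 ≈ 13.9441 mm.
From α = 2·arctan(d/2f) we get f = d / (2·tan(α/2)).
With d = 13.9441 mm and α/2 = 45.7°, tan(α/2) ≈ 1.02474, so f ≈ 13.9441 / 2.04948 ≈ 6.8037 mm.

6.80 mm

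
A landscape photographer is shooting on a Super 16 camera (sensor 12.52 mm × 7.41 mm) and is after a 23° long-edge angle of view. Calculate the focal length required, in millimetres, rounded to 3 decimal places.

From α = 2·arctan(w/2f) we get f = w / (2·tan(α/2)).
With w = 12.52 mm and α/2 = 11.5°, tan(α/2) ≈ 0.20345, so f ≈ 12.52 / 0.40690 ≈ 30.7689 mm.

30.769 mm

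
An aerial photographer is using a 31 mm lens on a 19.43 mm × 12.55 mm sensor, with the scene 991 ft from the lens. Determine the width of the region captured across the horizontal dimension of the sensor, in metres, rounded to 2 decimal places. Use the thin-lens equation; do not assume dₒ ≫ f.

dₒ: 991 ft × 304.8 mm/ft = 302056.79 mm.
Similar triangles through the lens centre give W/dₒ = w/dᵢ; with 1/f = 1/dₒ + 1/dᵢ this gives W = w·(dₒ − f)/f.
W = 19.43 mm × (302057 − 31) / 31 = 19.43 × 9742.7674 ≈ 189301.971 mm = 189.302 m.

189.30 m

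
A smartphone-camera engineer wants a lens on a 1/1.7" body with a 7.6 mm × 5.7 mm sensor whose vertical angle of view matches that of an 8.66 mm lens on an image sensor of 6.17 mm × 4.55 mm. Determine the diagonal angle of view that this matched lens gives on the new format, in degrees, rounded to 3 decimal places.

Equal vertical AOV ⇒ f₂ = f₁ · 5.7/4.55 = 8.66 × 1.25275 ≈ 10.8488 mm.
Sensor diagonal = √(7.6² + 5.7²) = √90.2500 ≈ 9.5000 mm.
Diagonal AOV on the new format = 2·arctan(9.5000 / (2 × 10.8488)) = 2·arctan(0.43784) ≈ 47.2911°.

47.291°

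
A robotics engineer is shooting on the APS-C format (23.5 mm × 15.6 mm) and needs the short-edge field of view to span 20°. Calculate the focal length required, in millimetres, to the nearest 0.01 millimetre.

44.24 mm

From α = 2·arctan(h/2f) we get f = h / (2·tan(α/2)).
With h = 15.6 mm and α/2 = 10°, tan(α/2) ≈ 0.17633, so f ≈ 15.6 / 0.35265 ≈ 44.2360 mm.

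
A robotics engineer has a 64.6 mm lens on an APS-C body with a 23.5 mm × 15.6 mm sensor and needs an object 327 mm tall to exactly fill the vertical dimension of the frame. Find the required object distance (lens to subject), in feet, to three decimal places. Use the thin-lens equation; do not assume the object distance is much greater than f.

4.655 ft

Magnification m = h/W = dᵢ/dₒ; combined with 1/f = 1/dₒ + 1/dᵢ this gives dₒ = f·(1 + W/h).
dₒ = 64.6 mm × (1 + 327/15.6) = 64.6 × 21.9615 ≈ 1418.715 mm = 1418.715/304.8 ft = 4.65458 ft.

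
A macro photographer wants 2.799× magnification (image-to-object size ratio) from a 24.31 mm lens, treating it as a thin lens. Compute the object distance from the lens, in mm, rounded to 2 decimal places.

33.00 mm

With m = dᵢ/dₒ and 1/f = 1/dₒ + 1/dᵢ, substituting dᵢ = m·dₒ gives 1/f = (1 + 1/m)/dₒ, hence dₒ = f·(1 + 1/m).
dₒ = 24.31 × (1 + 1/2.799) = 24.31 × 1.35727 ≈ 32.995 mm.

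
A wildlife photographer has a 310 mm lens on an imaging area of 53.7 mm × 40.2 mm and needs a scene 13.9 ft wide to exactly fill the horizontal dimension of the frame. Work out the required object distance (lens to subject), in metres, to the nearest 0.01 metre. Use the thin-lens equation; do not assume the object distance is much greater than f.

W: 13.9 ft × 304.8 mm/ft = 4236.72 mm.
Magnification m = w/W = dᵢ/dₒ; combined with 1/f = 1/dₒ + 1/dᵢ this gives dₒ = f·(1 + W/w).
dₒ = 310 mm × (1 + 4236.72/53.7) = 310 × 79.8961 ≈ 24767.787 mm = 24.7678 m.

24.77 m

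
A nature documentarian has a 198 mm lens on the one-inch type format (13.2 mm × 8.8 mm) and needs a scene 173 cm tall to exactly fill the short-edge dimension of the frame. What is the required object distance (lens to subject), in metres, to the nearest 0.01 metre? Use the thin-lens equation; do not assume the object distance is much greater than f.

39.12 m

W: 173 cm = 1730 mm.
Magnification m = h/W = dᵢ/dₒ; combined with 1/f = 1/dₒ + 1/dᵢ this gives dₒ = f·(1 + W/h).
dₒ = 198 mm × (1 + 1730/8.8) = 198 × 197.5909 ≈ 39123.000 mm = 39.123 m.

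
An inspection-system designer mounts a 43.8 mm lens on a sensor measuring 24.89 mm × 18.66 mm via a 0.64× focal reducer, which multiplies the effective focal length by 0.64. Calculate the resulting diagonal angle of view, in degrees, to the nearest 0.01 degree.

58.05°

Effective focal length f = 43.8 × 0.64 = 28.032 mm.
Sensor diagonal = √(24.89² + 18.66²) = √967.7077 ≈ 31.1080 mm.
α = 2·arctan(31.108 / (2 × 28.032)) = 2·arctan(0.55487) ≈ 58.0488°.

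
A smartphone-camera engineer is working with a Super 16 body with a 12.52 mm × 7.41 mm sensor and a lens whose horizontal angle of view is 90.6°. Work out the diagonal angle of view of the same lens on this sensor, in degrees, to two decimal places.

From the horizontal AOV: f = 12.52 / (2·tan(45.3°)) = 12.52 / 2.02105 ≈ 6.1948 mm.
Sensor diagonal = √(12.52² + 7.41²) = √211.6585 ≈ 14.5485 mm.
Diagonal AOV = 2·arctan(14.5485 / (2 × 6.1948)) = 2·arctan(1.17425) ≈ 99.1642°.

99.16°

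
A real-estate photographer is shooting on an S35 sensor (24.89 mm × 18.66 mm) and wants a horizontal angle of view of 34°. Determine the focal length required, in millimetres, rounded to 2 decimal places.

40.71 mm

From α = 2·arctan(w/2f) we get f = w / (2·tan(α/2)).
With w = 24.89 mm and α/2 = 17°, tan(α/2) ≈ 0.30573, so f ≈ 24.89 / 0.61146 ≈ 40.7058 mm.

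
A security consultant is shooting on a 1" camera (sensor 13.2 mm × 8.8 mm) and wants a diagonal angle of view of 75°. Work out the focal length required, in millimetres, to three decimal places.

10.337 mm

Sensor diagonal = √(13.2² + 8.8²) = √251.6800 ≈ 15.8644 mm.
From α = 2·arctan(d/2f) we get f = d / (2·tan(α/2)).
With d = 15.8644 mm and α/2 = 37.5°, tan(α/2) ≈ 0.76733, so f ≈ 15.8644 / 1.53465 ≈ 10.3375 mm.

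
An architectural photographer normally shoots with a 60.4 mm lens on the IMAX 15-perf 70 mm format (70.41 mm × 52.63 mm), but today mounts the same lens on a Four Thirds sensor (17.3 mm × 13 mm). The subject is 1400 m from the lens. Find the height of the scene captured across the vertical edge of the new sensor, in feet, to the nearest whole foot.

989 ft

The focal length stays 60.4 mm; the relevant sensor dimension is now h = 13 mm. Object distance dₒ = 1400 m = 1.4e+06 mm.
Thin-lens field height W = h·(dₒ − f)/f = 13 × (1.4e+06 − 60.4)/60.4 ≈ 301311.503 mm = 301311.503/304.8 ft = 988.555 ft.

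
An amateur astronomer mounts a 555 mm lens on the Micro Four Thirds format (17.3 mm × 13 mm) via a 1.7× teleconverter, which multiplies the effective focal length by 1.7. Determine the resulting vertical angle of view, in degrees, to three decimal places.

0.789°

Effective focal length f = 555 × 1.7 = 943.5 mm.
α = 2·arctan(13 / (2 × 943.5)) = 2·arctan(0.00689) ≈ 0.7894°.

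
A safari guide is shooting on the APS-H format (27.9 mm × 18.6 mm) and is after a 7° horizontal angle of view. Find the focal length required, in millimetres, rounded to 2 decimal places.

228.08 mm

From α = 2·arctan(w/2f) we get f = w / (2·tan(α/2)).
With w = 27.9 mm and α/2 = 3.5°, tan(α/2) ≈ 0.06116, so f ≈ 27.9 / 0.12233 ≈ 228.0805 mm.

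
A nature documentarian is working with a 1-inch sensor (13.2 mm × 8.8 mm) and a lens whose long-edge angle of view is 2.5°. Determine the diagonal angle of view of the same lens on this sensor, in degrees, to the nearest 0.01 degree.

From the long-edge AOV: f = 13.2 / (2·tan(1.25°)) = 13.2 / 0.04364 ≈ 302.4737 mm.
Sensor diagonal = √(13.2² + 8.8²) = √251.6800 ≈ 15.8644 mm.
Diagonal AOV = 2·arctan(15.8644 / (2 × 302.4737)) = 2·arctan(0.02622) ≈ 3.0044°.

3.00°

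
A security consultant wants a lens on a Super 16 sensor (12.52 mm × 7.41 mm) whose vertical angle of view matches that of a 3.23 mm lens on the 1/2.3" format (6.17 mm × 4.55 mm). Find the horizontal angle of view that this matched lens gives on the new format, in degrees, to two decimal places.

99.92°

Equal vertical AOV ⇒ f₂ = f₁ · 7.41/4.55 = 3.23 × 1.62857 ≈ 5.2603 mm.
Horizontal AOV on the new format = 2·arctan(12.52 / (2 × 5.2603)) = 2·arctan(1.19005) ≈ 99.9192°.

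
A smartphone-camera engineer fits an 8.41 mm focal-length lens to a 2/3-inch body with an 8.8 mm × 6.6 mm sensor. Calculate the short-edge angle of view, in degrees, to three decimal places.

42.849°

Angle of view α = 2·arctan(h/2f) with h = 6.6 mm and f = 8.41 mm.
h/2f = 0.39239; arctan(0.39239) ≈ 21.4245°, so α ≈ 42.8491°.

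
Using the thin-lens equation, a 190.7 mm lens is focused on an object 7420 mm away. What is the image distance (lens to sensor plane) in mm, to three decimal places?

1/dᵢ = 1/f − 1/dₒ = 1/190.7 − 1/7420 = 0.0051091 mm⁻¹.
dᵢ = 1/0.0051091 ≈ 195.7304 mm.

195.730 mm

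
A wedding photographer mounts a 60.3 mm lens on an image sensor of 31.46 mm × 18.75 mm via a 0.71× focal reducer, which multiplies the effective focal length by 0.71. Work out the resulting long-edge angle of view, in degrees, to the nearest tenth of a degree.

40.3°

Effective focal length f = 60.3 × 0.71 = 42.813 mm.
α = 2·arctan(31.46 / (2 × 42.813)) = 2·arctan(0.36741) ≈ 40.3479°.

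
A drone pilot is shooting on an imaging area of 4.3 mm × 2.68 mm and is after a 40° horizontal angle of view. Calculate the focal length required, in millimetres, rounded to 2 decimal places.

5.91 mm

From α = 2·arctan(w/2f) we get f = w / (2·tan(α/2)).
With w = 4.3 mm and α/2 = 20°, tan(α/2) ≈ 0.36397, so f ≈ 4.3 / 0.72794 ≈ 5.9071 mm.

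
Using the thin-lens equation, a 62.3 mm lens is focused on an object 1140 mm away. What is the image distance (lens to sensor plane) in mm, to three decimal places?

65.901 mm

1/dᵢ = 1/f − 1/dₒ = 1/62.3 − 1/1140 = 0.0151742 mm⁻¹.
dᵢ = 1/0.0151742 ≈ 65.9015 mm.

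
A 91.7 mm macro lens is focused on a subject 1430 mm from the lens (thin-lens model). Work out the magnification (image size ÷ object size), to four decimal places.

0.0685×

Thin lens: 1/f = 1/dₒ + 1/dᵢ → 1/dᵢ = 1/91.7 − 1/1430 = 0.0102058 mm⁻¹, so dᵢ ≈ 97.9833 mm.
Magnification m = dᵢ/dₒ = 97.9833/1430 ≈ 0.06852.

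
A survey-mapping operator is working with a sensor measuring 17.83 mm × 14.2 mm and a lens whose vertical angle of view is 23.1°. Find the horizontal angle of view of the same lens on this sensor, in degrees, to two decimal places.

28.78°

From the vertical AOV: f = 14.2 / (2·tan(11.55°)) = 14.2 / 0.40872 ≈ 34.7424 mm.
Horizontal AOV = 2·arctan(17.83 / (2 × 34.7424)) = 2·arctan(0.25660) ≈ 28.7835°.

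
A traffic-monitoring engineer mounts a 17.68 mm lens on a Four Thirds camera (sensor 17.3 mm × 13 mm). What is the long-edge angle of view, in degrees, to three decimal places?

Angle of view α = 2·arctan(w/2f) with w = 17.3 mm and f = 17.68 mm.
w/2f = 0.48925; arctan(0.48925) ≈ 26.0703°, so α ≈ 52.1407°.

52.141°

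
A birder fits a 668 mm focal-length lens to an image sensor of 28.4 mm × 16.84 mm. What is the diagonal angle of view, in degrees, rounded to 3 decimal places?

2.831°

Sensor diagonal = √(28.4² + 16.84²) = √1090.1456 ≈ 33.0174 mm.
Angle of view α = 2·arctan(d/2f) with d = 33.0174 mm and f = 668 mm.
d/2f = 0.02471; arctan(0.02471) ≈ 1.4157°, so α ≈ 2.8314°.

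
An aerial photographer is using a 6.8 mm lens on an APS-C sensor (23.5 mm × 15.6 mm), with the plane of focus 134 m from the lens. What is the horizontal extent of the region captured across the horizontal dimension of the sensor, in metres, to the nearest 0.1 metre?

463.1 m

dₒ: 134 m = 134000 mm.
Similar triangles through the lens centre give W/dₒ = w/dᵢ; with 1/f = 1/dₒ + 1/dᵢ this gives W = w·(dₒ − f)/f.
W = 23.5 mm × (134000 − 6.8) / 6.8 = 23.5 × 19704.8824 ≈ 463064.735 mm = 463.065 m.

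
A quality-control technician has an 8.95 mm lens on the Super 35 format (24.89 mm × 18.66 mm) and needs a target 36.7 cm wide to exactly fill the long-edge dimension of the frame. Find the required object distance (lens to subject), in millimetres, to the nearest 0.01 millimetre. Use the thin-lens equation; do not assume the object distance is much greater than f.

140.92 mm

W: 36.7 cm = 367 mm.
Magnification m = w/W = dᵢ/dₒ; combined with 1/f = 1/dₒ + 1/dᵢ this gives dₒ = f·(1 + W/w).
dₒ = 8.95 mm × (1 + 367/24.89) = 8.95 × 15.7449 ≈ 140.917 mm.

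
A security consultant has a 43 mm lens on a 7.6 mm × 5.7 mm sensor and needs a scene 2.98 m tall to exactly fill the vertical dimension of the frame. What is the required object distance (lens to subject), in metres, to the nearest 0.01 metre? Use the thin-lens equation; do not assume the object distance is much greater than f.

22.52 m

W: 2.98 m = 2980 mm.
Magnification m = h/W = dᵢ/dₒ; combined with 1/f = 1/dₒ + 1/dᵢ this gives dₒ = f·(1 + W/h).
dₒ = 43 mm × (1 + 2980/5.7) = 43 × 523.8070 ≈ 22523.702 mm = 22.5237 m.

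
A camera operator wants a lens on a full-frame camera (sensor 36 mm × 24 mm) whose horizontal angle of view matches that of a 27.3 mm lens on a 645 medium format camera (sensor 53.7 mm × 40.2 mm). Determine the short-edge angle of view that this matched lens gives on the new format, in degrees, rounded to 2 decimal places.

Equal horizontal AOV ⇒ f₂ = f₁ · 36/53.7 = 27.3 × 0.67039 ≈ 18.3017 mm.
Short-edge AOV on the new format = 2·arctan(24 / (2 × 18.3017)) = 2·arctan(0.65568) ≈ 66.5039°.

66.50°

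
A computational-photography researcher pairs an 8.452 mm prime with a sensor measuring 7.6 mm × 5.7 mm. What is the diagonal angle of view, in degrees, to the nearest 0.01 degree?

Sensor diagonal = √(7.6² + 5.7²) = √90.2500 ≈ 9.5000 mm.
Angle of view α = 2·arctan(d/2f) with d = 9.5000 mm and f = 8.452 mm.
d/2f = 0.56200; arctan(0.56200) ≈ 29.3359°, so α ≈ 58.6717°.

58.67°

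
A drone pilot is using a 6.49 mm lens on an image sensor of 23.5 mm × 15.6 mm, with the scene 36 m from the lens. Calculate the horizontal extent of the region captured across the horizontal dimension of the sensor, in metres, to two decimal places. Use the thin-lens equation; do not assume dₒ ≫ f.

130.33 m

dₒ: 36 m = 36000 mm.
Similar triangles through the lens centre give W/dₒ = w/dᵢ; with 1/f = 1/dₒ + 1/dᵢ this gives W = w·(dₒ − f)/f.
W = 23.5 mm × (36000 − 6.49) / 6.49 = 23.5 × 5545.9954 ≈ 130330.891 mm = 130.331 m.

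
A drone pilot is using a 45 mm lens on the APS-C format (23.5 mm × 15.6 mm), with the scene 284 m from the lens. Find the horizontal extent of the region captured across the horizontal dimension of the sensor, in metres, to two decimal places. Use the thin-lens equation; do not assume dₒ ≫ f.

dₒ: 284 m = 284000 mm.
Similar triangles through the lens centre give W/dₒ = w/dᵢ; with 1/f = 1/dₒ + 1/dᵢ this gives W = w·(dₒ − f)/f.
W = 23.5 mm × (284000 − 45) / 45 = 23.5 × 6310.1111 ≈ 148287.611 mm = 148.288 m.

148.29 m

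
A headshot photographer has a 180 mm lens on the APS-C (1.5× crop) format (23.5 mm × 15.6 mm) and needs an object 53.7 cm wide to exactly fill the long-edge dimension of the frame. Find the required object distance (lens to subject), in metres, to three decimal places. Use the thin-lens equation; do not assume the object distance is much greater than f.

W: 53.7 cm = 537 mm.
Magnification m = w/W = dᵢ/dₒ; combined with 1/f = 1/dₒ + 1/dᵢ this gives dₒ = f·(1 + W/w).
dₒ = 180 mm × (1 + 537/23.5) = 180 × 23.8511 ≈ 4293.191 mm = 4.29319 m.

4.293 m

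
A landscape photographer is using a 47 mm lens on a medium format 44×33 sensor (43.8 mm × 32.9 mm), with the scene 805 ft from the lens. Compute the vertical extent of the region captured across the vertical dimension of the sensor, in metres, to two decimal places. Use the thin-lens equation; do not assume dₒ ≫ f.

dₒ: 805 ft × 304.8 mm/ft = 245363.99 mm.
Similar triangles through the lens centre give W/dₒ = h/dᵢ; with 1/f = 1/dₒ + 1/dᵢ this gives W = h·(dₒ − f)/f.
W = 32.9 mm × (245364 − 47) / 47 = 32.9 × 5219.5105 ≈ 171721.895 mm = 171.722 m.

171.72 m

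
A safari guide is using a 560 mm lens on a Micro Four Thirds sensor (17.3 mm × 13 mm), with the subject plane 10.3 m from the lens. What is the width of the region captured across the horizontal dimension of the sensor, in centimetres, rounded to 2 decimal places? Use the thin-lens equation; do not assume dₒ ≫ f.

dₒ: 10.3 m = 10300 mm.
Similar triangles through the lens centre give W/dₒ = w/dᵢ; with 1/f = 1/dₒ + 1/dᵢ this gives W = w·(dₒ − f)/f.
W = 17.3 mm × (10300 − 560) / 560 = 17.3 × 17.3929 ≈ 300.896 mm = 30.0896 cm.

30.09 cm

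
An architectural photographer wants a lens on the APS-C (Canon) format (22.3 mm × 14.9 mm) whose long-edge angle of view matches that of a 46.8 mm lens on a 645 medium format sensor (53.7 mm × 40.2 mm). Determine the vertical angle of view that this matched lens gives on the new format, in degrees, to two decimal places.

41.95°

Equal long-edge AOV ⇒ f₂ = f₁ · 22.3/53.7 = 46.8 × 0.41527 ≈ 19.4346 mm.
Vertical AOV on the new format = 2·arctan(14.9 / (2 × 19.4346)) = 2·arctan(0.38334) ≈ 41.9473°.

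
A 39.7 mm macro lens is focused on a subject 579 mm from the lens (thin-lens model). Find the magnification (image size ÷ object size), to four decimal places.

0.0736×

Thin lens: 1/f = 1/dₒ + 1/dᵢ → 1/dᵢ = 1/39.7 − 1/579 = 0.0234618 mm⁻¹, so dᵢ ≈ 42.6225 mm.
Magnification m = dᵢ/dₒ = 42.6225/579 ≈ 0.07361.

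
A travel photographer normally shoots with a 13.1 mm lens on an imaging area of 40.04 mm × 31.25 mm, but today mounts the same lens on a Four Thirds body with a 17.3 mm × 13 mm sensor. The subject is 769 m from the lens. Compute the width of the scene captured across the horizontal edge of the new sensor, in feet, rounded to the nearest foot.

The focal length stays 13.1 mm; the relevant sensor dimension is now w = 17.3 mm. Object distance dₒ = 769 m = 769000 mm.
Thin-lens field width W = w·(dₒ − f)/f = 17.3 × (769000 − 13.1)/13.1 ≈ 1015532.318 mm = 1015532.318/304.8 ft = 3331.8 ft.

3332 ft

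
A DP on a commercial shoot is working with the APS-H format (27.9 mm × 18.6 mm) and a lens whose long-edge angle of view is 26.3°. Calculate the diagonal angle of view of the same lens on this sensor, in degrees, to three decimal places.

From the long-edge AOV: f = 27.9 / (2·tan(13.15°)) = 27.9 / 0.46725 ≈ 59.7105 mm.
Sensor diagonal = √(27.9² + 18.6²) = √1124.3700 ≈ 33.5316 mm.
Diagonal AOV = 2·arctan(33.5316 / (2 × 59.7105)) = 2·arctan(0.28079) ≈ 31.3679°.

31.368°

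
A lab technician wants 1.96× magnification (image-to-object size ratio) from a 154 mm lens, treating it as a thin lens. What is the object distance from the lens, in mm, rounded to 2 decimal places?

With m = dᵢ/dₒ and 1/f = 1/dₒ + 1/dᵢ, substituting dᵢ = m·dₒ gives 1/f = (1 + 1/m)/dₒ, hence dₒ = f·(1 + 1/m).
dₒ = 154 × (1 + 1/1.96) = 154 × 1.51020 ≈ 232.571 mm.

232.57 mm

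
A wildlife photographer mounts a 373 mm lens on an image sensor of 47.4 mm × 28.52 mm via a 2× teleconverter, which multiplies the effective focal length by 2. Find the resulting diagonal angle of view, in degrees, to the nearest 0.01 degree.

Effective focal length f = 373 × 2 = 746 mm.
Sensor diagonal = √(47.4² + 28.52²) = √3060.1504 ≈ 55.3186 mm.
α = 2·arctan(55.319 / (2 × 746)) = 2·arctan(0.03708) ≈ 4.2467°.

4.25°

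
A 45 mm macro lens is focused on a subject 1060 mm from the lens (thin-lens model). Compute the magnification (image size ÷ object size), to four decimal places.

0.0443×

Thin lens: 1/f = 1/dₒ + 1/dᵢ → 1/dᵢ = 1/45 − 1/1060 = 0.0212788 mm⁻¹, so dᵢ ≈ 46.9951 mm.
Magnification m = dᵢ/dₒ = 46.9951/1060 ≈ 0.04433.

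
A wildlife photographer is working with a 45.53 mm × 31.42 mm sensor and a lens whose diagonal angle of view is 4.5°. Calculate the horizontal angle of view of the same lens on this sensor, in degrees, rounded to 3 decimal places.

Sensor diagonal = √(45.53² + 31.42²) = √3060.1973 ≈ 55.3191 mm.
From the diagonal AOV: f = 55.3191 / (2·tan(2.25°)) = 55.3191 / 0.07858 ≈ 703.9819 mm.
Horizontal AOV = 2·arctan(45.53 / (2 × 703.9819)) = 2·arctan(0.03234) ≈ 3.7043°.

3.704°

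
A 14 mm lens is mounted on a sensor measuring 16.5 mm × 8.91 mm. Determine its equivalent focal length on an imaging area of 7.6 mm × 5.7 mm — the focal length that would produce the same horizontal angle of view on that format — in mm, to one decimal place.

6.4 mm

Equal angle of view means equal width/f ratio, so f₂ = f₁ · (width₂/width₁) = 14 × 7.6/16.5.
f₂ = 14 × 0.46061 ≈ 6.448 mm.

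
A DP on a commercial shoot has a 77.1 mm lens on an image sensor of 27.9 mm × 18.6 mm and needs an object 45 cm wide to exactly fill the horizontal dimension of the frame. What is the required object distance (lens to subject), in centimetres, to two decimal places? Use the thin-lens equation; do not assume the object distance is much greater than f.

132.06 cm

W: 45 cm = 450 mm.
Magnification m = w/W = dᵢ/dₒ; combined with 1/f = 1/dₒ + 1/dᵢ this gives dₒ = f·(1 + W/w).
dₒ = 77.1 mm × (1 + 450/27.9) = 77.1 × 17.1290 ≈ 1320.648 mm = 132.065 cm.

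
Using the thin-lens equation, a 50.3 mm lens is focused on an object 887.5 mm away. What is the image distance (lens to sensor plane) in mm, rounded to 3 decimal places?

1/dᵢ = 1/f − 1/dₒ = 1/50.3 − 1/887.5 = 0.0187540 mm⁻¹.
dᵢ = 1/0.0187540 ≈ 53.3221 mm.

53.322 mm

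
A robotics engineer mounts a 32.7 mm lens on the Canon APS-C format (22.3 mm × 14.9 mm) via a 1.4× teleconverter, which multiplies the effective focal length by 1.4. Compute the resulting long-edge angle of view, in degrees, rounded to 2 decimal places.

27.38°

Effective focal length f = 32.7 × 1.4 = 45.78 mm.
α = 2·arctan(22.3 / (2 × 45.78)) = 2·arctan(0.24356) ≈ 27.3765°.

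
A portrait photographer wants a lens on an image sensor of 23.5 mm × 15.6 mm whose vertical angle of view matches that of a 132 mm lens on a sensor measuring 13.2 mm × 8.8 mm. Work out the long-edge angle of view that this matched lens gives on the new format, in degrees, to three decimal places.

5.749°

Equal vertical AOV ⇒ f₂ = f₁ · 15.6/8.8 = 132 × 1.77273 ≈ 234.0000 mm.
Long-edge AOV on the new format = 2·arctan(23.5 / (2 × 234.0000)) = 2·arctan(0.05021) ≈ 5.7492°.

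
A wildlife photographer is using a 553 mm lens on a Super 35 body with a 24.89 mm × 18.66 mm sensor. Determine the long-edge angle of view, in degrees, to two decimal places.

2.58°

Angle of view α = 2·arctan(w/2f) with w = 24.89 mm and f = 553 mm.
w/2f = 0.02250; arctan(0.02250) ≈ 1.2892°, so α ≈ 2.5784°.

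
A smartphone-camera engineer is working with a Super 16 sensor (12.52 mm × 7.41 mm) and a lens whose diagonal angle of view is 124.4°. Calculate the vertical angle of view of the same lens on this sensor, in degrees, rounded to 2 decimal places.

Sensor diagonal = √(12.52² + 7.41²) = √211.6585 ≈ 14.5485 mm.
From the diagonal AOV: f = 14.5485 / (2·tan(62.2°)) = 14.5485 / 3.79334 ≈ 3.8353 mm.
Vertical AOV = 2·arctan(7.41 / (2 × 3.8353)) = 2·arctan(0.96603) ≈ 88.0204°.

88.02°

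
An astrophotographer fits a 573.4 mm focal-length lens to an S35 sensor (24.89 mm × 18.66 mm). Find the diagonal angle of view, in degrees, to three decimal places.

3.108°

Sensor diagonal = √(24.89² + 18.66²) = √967.7077 ≈ 31.1080 mm.
Angle of view α = 2·arctan(d/2f) with d = 31.1080 mm and f = 573.4 mm.
d/2f = 0.02713; arctan(0.02713) ≈ 1.5538°, so α ≈ 3.1076°.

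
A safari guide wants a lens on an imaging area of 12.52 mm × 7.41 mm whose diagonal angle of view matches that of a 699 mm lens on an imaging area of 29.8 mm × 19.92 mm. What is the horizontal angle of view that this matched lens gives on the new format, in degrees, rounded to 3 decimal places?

2.528°

Sensor diagonal = √(29.8² + 19.92²) = √1284.8464 ≈ 35.8448 mm.
Sensor diagonal = √(12.52² + 7.41²) = √211.6585 ≈ 14.5485 mm.
Equal diagonal AOV ⇒ f₂ = f₁ · 14.5485/35.8448 = 699 × 0.40587 ≈ 283.7066 mm.
Horizontal AOV on the new format = 2·arctan(12.52 / (2 × 283.7066)) = 2·arctan(0.02207) ≈ 2.5281°.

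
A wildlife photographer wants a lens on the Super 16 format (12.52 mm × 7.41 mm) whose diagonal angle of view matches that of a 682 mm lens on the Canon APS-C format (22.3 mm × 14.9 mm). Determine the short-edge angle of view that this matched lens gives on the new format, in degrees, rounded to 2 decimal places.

1.15°

Sensor diagonal = √(22.3² + 14.9²) = √719.3000 ≈ 26.8198 mm.
Sensor diagonal = √(12.52² + 7.41²) = √211.6585 ≈ 14.5485 mm.
Equal diagonal AOV ⇒ f₂ = f₁ · 14.5485/26.8198 = 682 × 0.54245 ≈ 369.9536 mm.
Short-edge AOV on the new format = 2·arctan(7.41 / (2 × 369.9536)) = 2·arctan(0.01001) ≈ 1.1476°.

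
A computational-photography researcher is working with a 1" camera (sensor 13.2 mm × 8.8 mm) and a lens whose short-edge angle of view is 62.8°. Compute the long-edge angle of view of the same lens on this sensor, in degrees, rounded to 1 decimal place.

From the short-edge AOV: f = 8.8 / (2·tan(31.4°)) = 8.8 / 1.22081 ≈ 7.2084 mm.
Long-edge AOV = 2·arctan(13.2 / (2 × 7.2084)) = 2·arctan(0.91560) ≈ 84.9547°.

85.0°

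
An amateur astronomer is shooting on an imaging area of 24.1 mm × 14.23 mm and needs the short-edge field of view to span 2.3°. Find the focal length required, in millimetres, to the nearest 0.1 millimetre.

From α = 2·arctan(h/2f) we get f = h / (2·tan(α/2)).
With h = 14.23 mm and α/2 = 1.15°, tan(α/2) ≈ 0.02007, so f ≈ 14.23 / 0.04015 ≈ 354.4389 mm.

354.4 mm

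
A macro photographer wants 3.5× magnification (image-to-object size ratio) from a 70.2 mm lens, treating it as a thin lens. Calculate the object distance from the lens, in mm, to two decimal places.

90.26 mm

With m = dᵢ/dₒ and 1/f = 1/dₒ + 1/dᵢ, substituting dᵢ = m·dₒ gives 1/f = (1 + 1/m)/dₒ, hence dₒ = f·(1 + 1/m).
dₒ = 70.2 × (1 + 1/3.5) = 70.2 × 1.28571 ≈ 90.257 mm.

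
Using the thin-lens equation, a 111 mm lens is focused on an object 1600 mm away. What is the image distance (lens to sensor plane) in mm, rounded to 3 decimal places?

119.275 mm

1/dᵢ = 1/f − 1/dₒ = 1/111 − 1/1600 = 0.0083840 mm⁻¹.
dᵢ = 1/0.0083840 ≈ 119.2747 mm.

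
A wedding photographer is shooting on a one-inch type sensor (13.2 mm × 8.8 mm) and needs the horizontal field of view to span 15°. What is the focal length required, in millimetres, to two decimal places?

From α = 2·arctan(w/2f) we get f = w / (2·tan(α/2)).
With w = 13.2 mm and α/2 = 7.5°, tan(α/2) ≈ 0.13165, so f ≈ 13.2 / 0.26330 ≈ 50.1320 mm.

50.13 mm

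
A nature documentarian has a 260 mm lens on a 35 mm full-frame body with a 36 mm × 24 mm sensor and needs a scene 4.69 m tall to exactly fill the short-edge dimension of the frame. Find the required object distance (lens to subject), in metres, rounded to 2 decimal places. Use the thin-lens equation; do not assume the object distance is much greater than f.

W: 4.69 m = 4690 mm.
Magnification m = h/W = dᵢ/dₒ; combined with 1/f = 1/dₒ + 1/dᵢ this gives dₒ = f·(1 + W/h).
dₒ = 260 mm × (1 + 4690/24) = 260 × 196.4167 ≈ 51068.333 mm = 51.0683 m.

51.07 m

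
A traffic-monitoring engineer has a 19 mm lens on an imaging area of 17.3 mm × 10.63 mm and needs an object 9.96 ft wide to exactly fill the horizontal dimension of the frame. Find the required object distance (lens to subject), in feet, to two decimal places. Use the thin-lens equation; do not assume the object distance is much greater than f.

11.00 ft

W: 9.96 ft × 304.8 mm/ft = 3035.81 mm.
Magnification m = w/W = dᵢ/dₒ; combined with 1/f = 1/dₒ + 1/dᵢ this gives dₒ = f·(1 + W/w).
dₒ = 19 mm × (1 + 3035.81/17.3) = 19 × 176.4802 ≈ 3353.124 mm = 3353.124/304.8 ft = 11.0011 ft.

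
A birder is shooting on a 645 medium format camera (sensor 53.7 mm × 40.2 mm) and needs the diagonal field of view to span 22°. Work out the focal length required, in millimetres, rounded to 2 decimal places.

Sensor diagonal = √(53.7² + 40.2²) = √4499.7300 ≈ 67.0800 mm.
From α = 2·arctan(d/2f) we get f = d / (2·tan(α/2)).
With d = 67.0800 mm and α/2 = 11°, tan(α/2) ≈ 0.19438, so f ≈ 67.0800 / 0.38876 ≈ 172.5484 mm.

172.55 mm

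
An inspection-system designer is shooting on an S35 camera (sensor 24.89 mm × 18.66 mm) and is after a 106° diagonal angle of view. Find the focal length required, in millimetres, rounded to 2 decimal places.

Sensor diagonal = √(24.89² + 18.66²) = √967.7077 ≈ 31.1080 mm.
From α = 2·arctan(d/2f) we get f = d / (2·tan(α/2)).
With d = 31.1080 mm and α/2 = 53°, tan(α/2) ≈ 1.32704, so f ≈ 31.1080 / 2.65409 ≈ 11.7208 mm.

11.72 mm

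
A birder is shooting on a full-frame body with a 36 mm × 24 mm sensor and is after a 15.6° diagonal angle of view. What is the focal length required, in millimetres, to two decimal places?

157.93 mm

Sensor diagonal = √(36² + 24²) = √1872.0000 ≈ 43.2666 mm.
From α = 2·arctan(d/2f) we get f = d / (2·tan(α/2)).
With d = 43.2666 mm and α/2 = 7.8°, tan(α/2) ≈ 0.13698, so f ≈ 43.2666 / 0.27397 ≈ 157.9270 mm.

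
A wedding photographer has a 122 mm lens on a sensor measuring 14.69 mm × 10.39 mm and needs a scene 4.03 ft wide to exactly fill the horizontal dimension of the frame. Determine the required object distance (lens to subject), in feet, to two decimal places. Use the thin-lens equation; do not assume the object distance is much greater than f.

W: 4.03 ft × 304.8 mm/ft = 1228.34 mm.
Magnification m = w/W = dᵢ/dₒ; combined with 1/f = 1/dₒ + 1/dᵢ this gives dₒ = f·(1 + W/w).
dₒ = 122 mm × (1 + 1228.34/14.69) = 122 × 84.6177 ≈ 10323.359 mm = 10323.359/304.8 ft = 33.8693 ft.

33.87 ft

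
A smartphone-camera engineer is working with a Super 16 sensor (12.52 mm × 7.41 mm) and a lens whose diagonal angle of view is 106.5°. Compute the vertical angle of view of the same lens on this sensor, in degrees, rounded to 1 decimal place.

Sensor diagonal = √(12.52² + 7.41²) = √211.6585 ≈ 14.5485 mm.
From the diagonal AOV: f = 14.5485 / (2·tan(53.25°)) = 14.5485 / 2.67832 ≈ 5.4319 mm.
Vertical AOV = 2·arctan(7.41 / (2 × 5.4319)) = 2·arctan(0.68208) ≈ 68.5940°.

68.6°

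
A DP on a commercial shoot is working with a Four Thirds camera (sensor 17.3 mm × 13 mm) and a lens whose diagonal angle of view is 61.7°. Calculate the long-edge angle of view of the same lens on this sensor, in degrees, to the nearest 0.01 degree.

51.05°

Sensor diagonal = √(17.3² + 13²) = √468.2900 ≈ 21.6400 mm.
From the diagonal AOV: f = 21.6400 / (2·tan(30.85°)) = 21.6400 / 1.19461 ≈ 18.1148 mm.
Long-edge AOV = 2·arctan(17.3 / (2 × 18.1148)) = 2·arctan(0.47751) ≈ 51.0500°.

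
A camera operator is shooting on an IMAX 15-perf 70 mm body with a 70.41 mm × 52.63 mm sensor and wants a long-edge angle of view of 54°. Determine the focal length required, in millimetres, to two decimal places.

From α = 2·arctan(w/2f) we get f = w / (2·tan(α/2)).
With w = 70.41 mm and α/2 = 27°, tan(α/2) ≈ 0.50953, so f ≈ 70.41 / 1.01905 ≈ 69.0937 mm.

69.09 mm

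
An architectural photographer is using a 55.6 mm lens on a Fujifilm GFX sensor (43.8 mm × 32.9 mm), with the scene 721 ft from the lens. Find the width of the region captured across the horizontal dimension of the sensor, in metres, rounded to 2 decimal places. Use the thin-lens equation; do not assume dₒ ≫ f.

173.08 m

dₒ: 721 ft × 304.8 mm/ft = 219760.79 mm.
Similar triangles through the lens centre give W/dₒ = w/dᵢ; with 1/f = 1/dₒ + 1/dᵢ this gives W = w·(dₒ − f)/f.
W = 43.8 mm × (219761 − 55.6) / 55.6 = 43.8 × 3951.5322 ≈ 173077.112 mm = 173.077 m.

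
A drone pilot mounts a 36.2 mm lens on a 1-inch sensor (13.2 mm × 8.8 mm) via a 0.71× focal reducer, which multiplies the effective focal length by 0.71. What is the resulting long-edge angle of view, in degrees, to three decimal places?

28.804°

Effective focal length f = 36.2 × 0.71 = 25.702 mm.
α = 2·arctan(13.2 / (2 × 25.702)) = 2·arctan(0.25679) ≈ 28.8035°.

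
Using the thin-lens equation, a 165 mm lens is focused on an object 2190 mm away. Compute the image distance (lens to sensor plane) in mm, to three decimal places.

1/dᵢ = 1/f − 1/dₒ = 1/165 − 1/2190 = 0.0056040 mm⁻¹.
dᵢ = 1/0.0056040 ≈ 178.4444 mm.

178.444 mm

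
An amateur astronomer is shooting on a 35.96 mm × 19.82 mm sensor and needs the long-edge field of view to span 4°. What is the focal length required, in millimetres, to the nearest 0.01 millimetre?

514.88 mm

From α = 2·arctan(w/2f) we get f = w / (2·tan(α/2)).
With w = 35.96 mm and α/2 = 2°, tan(α/2) ≈ 0.03492, so f ≈ 35.96 / 0.06984 ≈ 514.8798 mm.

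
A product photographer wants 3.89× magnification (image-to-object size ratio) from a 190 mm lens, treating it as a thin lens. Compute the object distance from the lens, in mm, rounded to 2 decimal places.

With m = dᵢ/dₒ and 1/f = 1/dₒ + 1/dᵢ, substituting dᵢ = m·dₒ gives 1/f = (1 + 1/m)/dₒ, hence dₒ = f·(1 + 1/m).
dₒ = 190 × (1 + 1/3.89) = 190 × 1.25707 ≈ 238.843 mm.

238.84 mm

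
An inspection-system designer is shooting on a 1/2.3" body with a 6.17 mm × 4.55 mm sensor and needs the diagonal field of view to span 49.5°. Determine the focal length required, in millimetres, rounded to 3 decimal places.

8.315 mm

Sensor diagonal = √(6.17² + 4.55²) = √58.7714 ≈ 7.6663 mm.
From α = 2·arctan(d/2f) we get f = d / (2·tan(α/2)).
With d = 7.6663 mm and α/2 = 24.75°, tan(α/2) ≈ 0.46101, so f ≈ 7.6663 / 0.92201 ≈ 8.3147 mm.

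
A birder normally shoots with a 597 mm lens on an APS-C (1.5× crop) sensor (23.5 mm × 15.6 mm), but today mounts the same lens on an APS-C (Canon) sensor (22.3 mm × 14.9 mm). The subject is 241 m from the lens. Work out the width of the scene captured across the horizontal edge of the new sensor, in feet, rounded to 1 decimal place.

The focal length stays 597 mm; the relevant sensor dimension is now w = 22.3 mm. Object distance dₒ = 241 m = 241000 mm.
Thin-lens field width W = w·(dₒ − f)/f = 22.3 × (241000 − 597)/597 ≈ 8979.878 mm = 8979.878/304.8 ft = 29.4615 ft.

29.5 ft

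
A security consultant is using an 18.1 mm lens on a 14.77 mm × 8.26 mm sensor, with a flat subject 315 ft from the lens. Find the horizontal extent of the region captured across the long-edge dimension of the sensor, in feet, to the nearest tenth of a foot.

dₒ: 315 ft × 304.8 mm/ft = 96012.00 mm.
Similar triangles through the lens centre give W/dₒ = w/dᵢ; with 1/f = 1/dₒ + 1/dᵢ this gives W = w·(dₒ − f)/f.
W = 14.77 mm × (96012 − 18.1) / 18.1 = 14.77 × 5303.5302 ≈ 78333.141 mm = 78333.141/304.8 ft = 256.999 ft.

257.0 ft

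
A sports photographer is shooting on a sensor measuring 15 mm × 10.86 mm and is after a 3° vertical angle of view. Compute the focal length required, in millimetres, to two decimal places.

From α = 2·arctan(h/2f) we get f = h / (2·tan(α/2)).
With h = 10.86 mm and α/2 = 1.5°, tan(α/2) ≈ 0.02619, so f ≈ 10.86 / 0.05237 ≈ 207.3633 mm.

207.36 mm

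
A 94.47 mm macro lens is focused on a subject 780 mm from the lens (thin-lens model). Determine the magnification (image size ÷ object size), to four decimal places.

Thin lens: 1/f = 1/dₒ + 1/dᵢ → 1/dᵢ = 1/94.47 − 1/780 = 0.0093033 mm⁻¹, so dᵢ ≈ 107.4885 mm.
Magnification m = dᵢ/dₒ = 107.4885/780 ≈ 0.13781.

0.1378×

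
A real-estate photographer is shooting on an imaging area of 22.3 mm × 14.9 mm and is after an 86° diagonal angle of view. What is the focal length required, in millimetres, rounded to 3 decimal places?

14.380 mm

Sensor diagonal = √(22.3² + 14.9²) = √719.3000 ≈ 26.8198 mm.
From α = 2·arctan(d/2f) we get f = d / (2·tan(α/2)).
With d = 26.8198 mm and α/2 = 43°, tan(α/2) ≈ 0.93252, so f ≈ 26.8198 / 1.86503 ≈ 14.3803 mm.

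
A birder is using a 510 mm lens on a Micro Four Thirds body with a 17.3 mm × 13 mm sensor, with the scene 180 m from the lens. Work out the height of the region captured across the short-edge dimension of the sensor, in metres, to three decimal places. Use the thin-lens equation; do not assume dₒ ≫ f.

4.575 m

dₒ: 180 m = 180000 mm.
Similar triangles through the lens centre give W/dₒ = h/dᵢ; with 1/f = 1/dₒ + 1/dᵢ this gives W = h·(dₒ − f)/f.
W = 13 mm × (180000 − 510) / 510 = 13 × 351.9412 ≈ 4575.235 mm = 4.57524 m.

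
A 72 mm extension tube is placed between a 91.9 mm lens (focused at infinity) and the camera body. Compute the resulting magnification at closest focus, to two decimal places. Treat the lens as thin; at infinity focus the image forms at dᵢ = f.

0.78×

The tube moves the image plane from f to f + e, so dᵢ = 91.9 + 72 = 163.9 mm. Focus is achieved when 1/f = 1/dₒ + 1/dᵢ, giving dₒ = 1/(1/f − 1/(f+e)).
Magnification m = dᵢ/dₒ = (f+e)·(1/f − 1/(f+e)) = e/f = 72/91.9 ≈ 0.7835.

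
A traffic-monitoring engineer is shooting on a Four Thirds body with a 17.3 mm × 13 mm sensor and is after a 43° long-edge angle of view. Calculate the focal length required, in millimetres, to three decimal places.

21.959 mm

From α = 2·arctan(w/2f) we get f = w / (2·tan(α/2)).
With w = 17.3 mm and α/2 = 21.5°, tan(α/2) ≈ 0.39391, so f ≈ 17.3 / 0.78782 ≈ 21.9593 mm.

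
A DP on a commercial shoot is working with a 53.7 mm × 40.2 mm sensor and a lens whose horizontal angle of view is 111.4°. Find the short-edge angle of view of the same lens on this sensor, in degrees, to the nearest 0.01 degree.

95.32°

From the horizontal AOV: f = 53.7 / (2·tan(55.7°)) = 53.7 / 2.93189 ≈ 18.3158 mm.
Short-edge AOV = 2·arctan(40.2 / (2 × 18.3158)) = 2·arctan(1.09741) ≈ 95.3182°.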